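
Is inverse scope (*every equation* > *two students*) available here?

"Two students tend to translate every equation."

Yes

*every equation* is the object of the infinitival complement of a raising predicate; raising infinitives are transparent for QR, so the two DPs are in effect clausemates.
Ordinary QR to a clause-peripheral position gives the wide-scope LF for the lower DP.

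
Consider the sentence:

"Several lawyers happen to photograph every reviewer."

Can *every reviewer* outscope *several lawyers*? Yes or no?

*every reviewer* is the object of the infinitival complement of a raising predicate; raising infinitives are transparent for QR, so the two DPs are in effect clausemates.
With no island boundary between them, the object can take inverse scope over the subject via ordinary QR within the clause.

Yes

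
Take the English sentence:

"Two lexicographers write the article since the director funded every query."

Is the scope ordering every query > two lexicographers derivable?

No

The DP *every query* is contained in the adjunct clause *since the director funded every query*.
The adjunct-island constraint bars QR out of an adverbial clause.
*every query* is confined to the island and cannot take scope over *two lexicographers*.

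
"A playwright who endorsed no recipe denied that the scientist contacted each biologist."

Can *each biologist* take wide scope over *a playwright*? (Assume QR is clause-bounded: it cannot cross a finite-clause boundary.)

No

*each biologist* is embedded in the finite complement clause *that the scientist contacted each biologist*.
Finite CP is the ceiling for QR here, by assumption.
So the wide-scope reading for *each biologist* is blocked.
(Only the surface reading survives: one fixed playwright with respect to all the relevant biologists.)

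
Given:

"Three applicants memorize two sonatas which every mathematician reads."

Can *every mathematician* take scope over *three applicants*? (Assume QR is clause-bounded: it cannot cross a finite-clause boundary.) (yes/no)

No

The target quantifier *every mathematician* is part of the relative clause *which every mathematician reads* modifying *two sonatas*.
Relative clauses block scope extraction: QR cannot target a position outside the modified NP.
So the wide-scope reading for *every mathematician* is blocked.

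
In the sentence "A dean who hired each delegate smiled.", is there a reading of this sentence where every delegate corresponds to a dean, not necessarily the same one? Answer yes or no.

This is the *each delegate* > *a dean* reading.
*each delegate* sits inside the relative clause *who hired each delegate*.
Relative clauses block scope extraction: QR cannot target a position outside the modified NP.
*each delegate* is confined to the island and cannot take scope over *a dean*.

No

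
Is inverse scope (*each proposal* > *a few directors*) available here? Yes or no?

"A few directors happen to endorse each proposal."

Yes

*each proposal* is inside a raising infinitive, which is transparent to QR (no CP barrier), so it behaves as a matrix argument.
No island intervenes, so both surface and inverse scope are derivable.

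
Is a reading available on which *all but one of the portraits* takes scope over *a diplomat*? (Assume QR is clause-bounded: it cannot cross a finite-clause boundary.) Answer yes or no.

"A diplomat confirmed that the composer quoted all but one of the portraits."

The DP *all but one of the portraits* is contained in the finite complement clause *that the composer quoted all but one of the portraits*.
Given the clause-boundedness assumption, QR cannot cross the finite CP into the matrix.
*all but one of the portraits* is confined to the island and cannot take scope over *a diplomat*.

No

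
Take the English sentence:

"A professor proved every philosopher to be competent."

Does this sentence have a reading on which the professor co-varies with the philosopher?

Yes

This is the *every philosopher* > *a professor* reading.
*every philosopher* is an ECM subject; ECM complements are not islands, and the embedded quantifier may take matrix scope.
No island intervenes, so both surface and inverse scope are derivable.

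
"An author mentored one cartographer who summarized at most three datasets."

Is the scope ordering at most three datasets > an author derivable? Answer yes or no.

The target quantifier *at most three datasets* is part of the relative clause *who summarized at most three datasets* modifying *one cartographer*.
The relative clause forms an island for QR, so the quantifier is confined to the head noun's restrictor.
There is no licit LF on which *at most three datasets* c-commands *an author*.

No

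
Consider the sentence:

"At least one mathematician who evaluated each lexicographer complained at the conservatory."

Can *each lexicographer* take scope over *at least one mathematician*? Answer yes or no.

No

*each lexicographer* is embedded in the relative clause *who evaluated each lexicographer*.
The relative clause forms an island for QR, so the quantifier is confined to the head noun's restrictor.
So *each lexicographer* cannot raise high enough to outscope *at least one mathematician*; only the surface ordering *at least one mathematician* > *each lexicographer* is available.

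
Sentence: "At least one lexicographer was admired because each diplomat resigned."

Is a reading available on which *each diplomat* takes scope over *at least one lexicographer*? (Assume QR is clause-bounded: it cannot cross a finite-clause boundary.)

No

Structurally, *each diplomat* is inside the adjunct clause *because each diplomat resigned*.
Adjuncts are opaque for quantifier raising; a quantifier in an adjunct stays inside it.
So *each diplomat* cannot raise high enough to outscope *at least one lexicographer*; only the surface ordering *at least one lexicographer* > *each diplomat* is available.
(Only the surface reading survives: one fixed lexicographer with respect to all the relevant diplomats.)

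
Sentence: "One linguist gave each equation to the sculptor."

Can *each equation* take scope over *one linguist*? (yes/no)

*each equation* and *one linguist* are in the same minimal clause.
With no island boundary between them, the object can take inverse scope over the subject via ordinary QR within the clause.
So *each equation* > *one linguist* is among the available readings.

Yes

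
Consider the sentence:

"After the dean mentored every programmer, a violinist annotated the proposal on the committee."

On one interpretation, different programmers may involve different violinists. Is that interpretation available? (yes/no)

The described interpretation is the *every programmer* > *a violinist* scoping.
The DP *every programmer* is contained in the adjunct clause *after the dean mentored every programmer*.
Adjuncts are opaque for quantifier raising; a quantifier in an adjunct stays inside it.
There is no licit LF on which *every programmer* c-commands *a violinist*.

No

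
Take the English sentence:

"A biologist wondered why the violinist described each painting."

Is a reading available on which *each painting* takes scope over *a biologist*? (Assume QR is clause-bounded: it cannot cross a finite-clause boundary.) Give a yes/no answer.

No

The target quantifier *each painting* is part of the embedded question *why the violinist described each painting*.
Embedded questions are wh-islands: a quantifier inside an indirect question cannot QR into the matrix clause.
Hence only narrow scope for *each painting* (under *a biologist*) survives.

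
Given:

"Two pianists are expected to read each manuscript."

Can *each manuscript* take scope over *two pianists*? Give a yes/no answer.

Yes

Raising constructions are monoclausal for scope purposes; *each manuscript* is not separated from *two pianists* by any island.
No island intervenes, so both surface and inverse scope are derivable.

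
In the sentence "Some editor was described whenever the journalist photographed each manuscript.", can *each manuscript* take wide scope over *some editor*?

Structurally, *each manuscript* is inside the adjunct clause *whenever the journalist photographed each manuscript*.
Scope out of an adjunct clause is unavailable: QR respects the adjunct-island constraint.
The inverse ordering *each manuscript* > *some editor* is therefore underivable.
(Only the surface reading survives: one fixed editor with respect to all the relevant manuscripts.)

No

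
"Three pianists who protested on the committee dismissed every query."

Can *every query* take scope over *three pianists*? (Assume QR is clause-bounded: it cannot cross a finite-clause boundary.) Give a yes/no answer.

The RC *who protested on the committee* is an island, but *every query* is not inside it — it is the matrix object, a clausemate of *three pianists*.
Since no island is crossed, the inverse ordering is licensed alongside surface scope.
The sentence is scopally ambiguous between *three pianists* > *every query* and *every query* > *three pianists*.

Yes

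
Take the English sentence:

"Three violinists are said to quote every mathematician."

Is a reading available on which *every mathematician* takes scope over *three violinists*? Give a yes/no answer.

Yes

*every mathematician* is inside a raising infinitive, which is transparent to QR (no CP barrier), so it behaves as a matrix argument.
No island intervenes, so both surface and inverse scope are derivable.
So *every mathematician* > *three violinists* is among the available readings.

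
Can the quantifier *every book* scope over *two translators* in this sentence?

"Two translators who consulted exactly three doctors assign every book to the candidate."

*every book* is a matrix argument; only *two translators* is modified by the relative clause *who consulted exactly three doctors*, so the RC island is irrelevant to the target quantifier.
No island intervenes, so both surface and inverse scope are derivable.
So *every book* > *two translators* is among the available readings.

Yes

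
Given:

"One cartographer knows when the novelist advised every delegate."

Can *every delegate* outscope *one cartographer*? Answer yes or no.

No

*every delegate* occurs within the embedded question *when the novelist advised every delegate*.
The wh-island constraint blocks QR out of an embedded interrogative.
So *every delegate* cannot raise high enough to outscope *one cartographer*; only the surface ordering *one cartographer* > *every delegate* is available.
(Only the surface reading survives: one fixed cartographer with respect to all the relevant delegates.)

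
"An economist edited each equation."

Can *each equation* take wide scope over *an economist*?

Both DPs are arguments of the same predicate; there is no clause or island boundary between them.
No island intervenes, so both surface and inverse scope are derivable.

Yes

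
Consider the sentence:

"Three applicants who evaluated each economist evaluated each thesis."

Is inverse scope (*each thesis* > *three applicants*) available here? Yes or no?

*each thesis* is a matrix argument; only *three applicants* is modified by the relative clause *who evaluated each economist*, so the RC island is irrelevant to the target quantifier.
With no island boundary between them, the object can take inverse scope over the subject via ordinary QR within the clause.

Yes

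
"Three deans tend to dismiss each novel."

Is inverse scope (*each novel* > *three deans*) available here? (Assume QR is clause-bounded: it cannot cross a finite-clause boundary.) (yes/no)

Yes

*each novel* is inside a raising infinitive, which is transparent to QR (no CP barrier), so it behaves as a matrix argument.
Ordinary QR to a clause-peripheral position gives the wide-scope LF for the lower DP.
The sentence is scopally ambiguous between *three deans* > *each novel* and *each novel* > *three deans*.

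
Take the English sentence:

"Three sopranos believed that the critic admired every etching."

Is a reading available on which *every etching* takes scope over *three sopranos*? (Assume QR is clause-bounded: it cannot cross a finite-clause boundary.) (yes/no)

No

The DP *every etching* is contained in the finite complement clause *that the critic admired every etching*.
Finite CP is the ceiling for QR here, by assumption.
So *every etching* cannot raise to a position above *three sopranos*.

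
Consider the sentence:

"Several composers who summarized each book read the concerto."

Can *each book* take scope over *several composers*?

No

Structurally, *each book* is inside the relative clause *who summarized each book*.
Relative clauses block scope extraction: QR cannot target a position outside the modified NP.
Hence only narrow scope for *each book* (under *several composers*) survives.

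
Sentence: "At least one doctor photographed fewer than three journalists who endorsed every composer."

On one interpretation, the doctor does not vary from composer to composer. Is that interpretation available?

The paraphrase describes the scope ordering *at least one doctor* > *every composer*.
Nothing needs to raise for *at least one doctor* > *every composer*, so no island constraint is at stake.

Yes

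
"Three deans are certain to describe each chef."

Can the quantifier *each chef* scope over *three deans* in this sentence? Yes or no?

Yes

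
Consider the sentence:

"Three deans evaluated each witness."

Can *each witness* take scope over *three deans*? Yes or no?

Yes

*three deans* and *each witness* are co-arguments of the matrix verb, with nothing but a clause-internal boundary between them.
QR within a single clause is free, so the lower quantifier may take scope over the higher one.
So *each witness* > *three deans* is among the available readings.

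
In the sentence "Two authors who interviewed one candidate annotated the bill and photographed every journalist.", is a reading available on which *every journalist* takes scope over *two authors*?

Structurally, *every journalist* is inside one conjunct of the coordinate structure (*photographed every journalist*).
A quantifier cannot raise out of one conjunct of a coordination across the whole coordinate structure — the CSC applies to QR.
The inverse ordering *every journalist* > *two authors* is therefore underivable.

No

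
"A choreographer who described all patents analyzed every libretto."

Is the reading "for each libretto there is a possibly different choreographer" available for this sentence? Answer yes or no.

Yes

The described interpretation is the *every libretto* > *a choreographer* scoping.
The RC *who described all patents* is an island, but *every libretto* is not inside it — it is the matrix object, a clausemate of *a choreographer*.
Nothing blocks QR of the lower DP to a position above the higher one, so inverse scope is available.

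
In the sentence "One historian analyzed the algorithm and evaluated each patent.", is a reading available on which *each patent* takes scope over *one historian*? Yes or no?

No

The target quantifier *each patent* is part of one conjunct of the coordinate structure (*evaluated each patent*).
A quantifier cannot raise out of one conjunct of a coordination across the whole coordinate structure — the CSC applies to QR.
So the wide-scope reading for *each patent* is blocked.
(Only the surface reading survives: one fixed historian with respect to all the relevant patents.)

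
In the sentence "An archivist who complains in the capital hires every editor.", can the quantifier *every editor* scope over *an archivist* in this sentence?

Yes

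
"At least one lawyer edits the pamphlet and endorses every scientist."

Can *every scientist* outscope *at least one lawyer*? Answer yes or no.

No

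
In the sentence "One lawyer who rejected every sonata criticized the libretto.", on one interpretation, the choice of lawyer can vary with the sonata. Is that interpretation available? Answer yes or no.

No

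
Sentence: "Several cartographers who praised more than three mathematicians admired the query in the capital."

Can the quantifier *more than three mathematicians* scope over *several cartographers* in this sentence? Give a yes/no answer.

No

Structurally, *more than three mathematicians* is inside the relative clause *who praised more than three mathematicians*.
Relative clauses are scope islands: a quantifier cannot QR out of a relative clause to take scope in the matrix clause.
*more than three mathematicians* > *several cartographers* would require crossing that boundary, which is illicit.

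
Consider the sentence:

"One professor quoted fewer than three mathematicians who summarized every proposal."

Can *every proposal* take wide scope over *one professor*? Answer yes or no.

No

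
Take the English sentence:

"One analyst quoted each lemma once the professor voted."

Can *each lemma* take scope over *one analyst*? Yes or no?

Yes

The adjunct clause does not contain *each lemma*, which is the matrix object.
With no island boundary between them, the object can take inverse scope over the subject via ordinary QR within the clause.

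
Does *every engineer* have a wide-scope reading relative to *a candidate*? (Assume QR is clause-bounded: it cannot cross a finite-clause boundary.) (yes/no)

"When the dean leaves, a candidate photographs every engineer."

The adjunct island is irrelevant here — *every engineer* and *a candidate* are both in the matrix clause.
With no island boundary between them, the object can take inverse scope over the subject via ordinary QR within the clause.

Yes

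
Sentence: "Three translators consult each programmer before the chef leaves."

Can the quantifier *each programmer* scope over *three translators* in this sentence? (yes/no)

*each programmer* is a matrix argument; the adjunct is an island but the target quantifier is outside it.
With no island boundary between them, the object can take inverse scope over the subject via ordinary QR within the clause.

Yes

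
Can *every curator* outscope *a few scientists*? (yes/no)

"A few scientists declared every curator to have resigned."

This is an ECM construction: *every curator* is the infinitival subject, Case-marked by the matrix verb, and the infinitive is transparent for QR.
No island intervenes, so both surface and inverse scope are derivable.

Yes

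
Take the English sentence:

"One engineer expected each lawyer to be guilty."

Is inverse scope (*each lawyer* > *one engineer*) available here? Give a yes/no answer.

Yes

This is an ECM construction: *each lawyer* is the infinitival subject, Case-marked by the matrix verb, and the infinitive is transparent for QR.
Clause-internal QR can adjoin the lower DP above the subject, yielding the inverse reading.
The sentence is scopally ambiguous between *one engineer* > *each lawyer* and *each lawyer* > *one engineer*.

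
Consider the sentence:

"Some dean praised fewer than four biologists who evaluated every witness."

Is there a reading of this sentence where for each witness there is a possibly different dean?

This is the *every witness* > *some dean* reading.
*every witness* sits inside the relative clause *who evaluated every witness* modifying *fewer than four biologists*.
Relative clauses are scope islands: a quantifier cannot QR out of a relative clause to take scope in the matrix clause.
So *every witness* cannot raise to a position above *some dean*.
(Only the surface reading survives: one fixed dean with respect to all the relevant witnesses.)

No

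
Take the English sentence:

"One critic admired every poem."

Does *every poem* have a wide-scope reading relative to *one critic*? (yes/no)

Yes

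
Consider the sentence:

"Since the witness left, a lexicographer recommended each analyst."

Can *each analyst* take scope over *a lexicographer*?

The adjunct island is irrelevant here — *each analyst* and *a lexicographer* are both in the matrix clause.
Clause-internal QR can adjoin the lower DP above the subject, yielding the inverse reading.

Yes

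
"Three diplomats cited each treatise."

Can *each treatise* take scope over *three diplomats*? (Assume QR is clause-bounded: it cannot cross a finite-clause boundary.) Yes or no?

Both DPs are arguments of the same predicate; there is no clause or island boundary between them.
With no island boundary between them, the object can take inverse scope over the subject via ordinary QR within the clause.

Yes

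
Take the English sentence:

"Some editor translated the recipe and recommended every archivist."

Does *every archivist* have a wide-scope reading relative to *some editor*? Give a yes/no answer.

*every archivist* is embedded in one conjunct of the coordinate structure (*recommended every archivist*).
A quantifier cannot raise out of one conjunct of a coordination across the whole coordinate structure — the CSC applies to QR.
So the wide-scope reading for *every archivist* is blocked.

No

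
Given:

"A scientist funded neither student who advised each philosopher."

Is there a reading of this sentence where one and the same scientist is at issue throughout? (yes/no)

This is the *a scientist* > *each philosopher* reading.
Surface scope (*a scientist* > *each philosopher*) is always derivable; islands only block QR, not in-situ interpretation.

Yes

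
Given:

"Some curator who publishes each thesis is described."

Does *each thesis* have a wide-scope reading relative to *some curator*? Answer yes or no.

*each thesis* sits inside the relative clause *who publishes each thesis*.
A relative clause is a scope island — quantifier raising cannot cross its boundary.
There is no licit LF on which *each thesis* c-commands *some curator*.

No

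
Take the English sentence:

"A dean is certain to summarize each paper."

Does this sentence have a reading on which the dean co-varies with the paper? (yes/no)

That reading corresponds to *each paper* > *a dean*.
The matrix predicate is a raising verb, whose infinitival complement is not a scope island — *each paper* can QR into the matrix clause.
QR within a single clause is free, so the lower quantifier may take scope over the higher one.

Yes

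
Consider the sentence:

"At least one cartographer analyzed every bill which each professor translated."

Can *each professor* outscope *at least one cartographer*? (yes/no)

No

The DP *each professor* is contained in the relative clause *which each professor translated* modifying *every bill*.
Relative clauses block scope extraction: QR cannot target a position outside the modified NP.
So *each professor* cannot raise to a position above *at least one cartographer*.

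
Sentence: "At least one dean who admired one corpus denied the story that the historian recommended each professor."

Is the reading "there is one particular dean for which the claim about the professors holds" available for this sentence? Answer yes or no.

Yes

This is the *at least one dean* > *each professor* reading.
Surface scope (*at least one dean* > *each professor*) is always derivable; islands only block QR, not in-situ interpretation.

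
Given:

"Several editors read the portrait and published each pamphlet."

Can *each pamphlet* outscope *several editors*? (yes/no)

The DP *each pamphlet* is contained in one conjunct of the coordinate structure (*published each pamphlet*).
Asymmetric QR out of one conjunct violates the Coordinate Structure Constraint.
There is no licit LF on which *each pamphlet* c-commands *several editors*.

No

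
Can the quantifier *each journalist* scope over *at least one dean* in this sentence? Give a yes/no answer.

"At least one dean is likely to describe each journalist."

The matrix predicate is a raising verb, whose infinitival complement is not a scope island — *each journalist* can QR into the matrix clause.
Clause-internal QR can adjoin the lower DP above the subject, yielding the inverse reading.

Yes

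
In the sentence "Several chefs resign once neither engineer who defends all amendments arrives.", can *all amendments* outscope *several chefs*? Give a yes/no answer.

The DP *all amendments* is contained in the relative clause *who defends all amendments*, which is itself inside the adjunct *once neither engineer who defends all amendments arrives*.
Even if one barrier were somehow void, the other would still block QR.
Hence only narrow scope for *all amendments* (under *several chefs*) survives.

No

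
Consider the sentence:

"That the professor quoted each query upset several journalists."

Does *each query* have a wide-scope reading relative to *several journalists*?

No

Structurally, *each query* is inside the sentential subject *that the professor quoted each query*.
Clausal subjects are scope islands; QR from inside the subject into the matrix is barred.
*each query* is confined to the island and cannot take scope over *several journalists*.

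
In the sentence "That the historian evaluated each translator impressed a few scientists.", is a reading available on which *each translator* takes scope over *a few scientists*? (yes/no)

*each translator* is embedded in the sentential subject *that the historian evaluated each translator*.
Clausal subjects are scope islands; QR from inside the subject into the matrix is barred.
So the wide-scope reading for *each translator* is blocked.

No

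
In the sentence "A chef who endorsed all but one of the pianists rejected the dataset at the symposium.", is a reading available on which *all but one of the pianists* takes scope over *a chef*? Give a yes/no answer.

No

The target quantifier *all but one of the pianists* is part of the relative clause *who endorsed all but one of the pianists*.
QR out of a relative clause is ruled out by the relative-clause island constraint.
*all but one of the pianists* > *a chef* would require crossing that boundary, which is illicit.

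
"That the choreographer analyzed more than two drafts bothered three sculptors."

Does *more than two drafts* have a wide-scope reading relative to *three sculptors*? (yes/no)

No

*more than two drafts* is embedded in the sentential subject *that the choreographer analyzed more than two drafts*.
Sentential subjects are islands: a quantifier inside the subject clause cannot raise over the matrix predicate.
So *more than two drafts* cannot raise to a position above *three sculptors*.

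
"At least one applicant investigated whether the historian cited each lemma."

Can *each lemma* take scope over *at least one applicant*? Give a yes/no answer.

Structurally, *each lemma* is inside the embedded question *whether the historian cited each lemma*.
QR across an interrogative CP boundary is ruled out as a wh-island violation.
So *each lemma* cannot raise high enough to outscope *at least one applicant*; only the surface ordering *at least one applicant* > *each lemma* is available.

No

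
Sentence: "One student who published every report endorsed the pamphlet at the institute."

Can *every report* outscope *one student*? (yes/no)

The target quantifier *every report* is part of the relative clause *who published every report*.
A relative clause is a scope island — quantifier raising cannot cross its boundary.
So *every report* cannot raise high enough to outscope *one student*; only the surface ordering *one student* > *every report* is available.
(Only the surface reading survives: one fixed student with respect to all the relevant reports.)

No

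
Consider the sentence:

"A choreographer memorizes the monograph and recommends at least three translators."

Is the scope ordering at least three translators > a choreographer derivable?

Structurally, *at least three translators* is inside one conjunct of the coordinate structure (*recommends at least three translators*).
Coordinate structures are islands for non-across-the-board movement, QR included.
The inverse ordering *at least three translators* > *a choreographer* is therefore underivable.

No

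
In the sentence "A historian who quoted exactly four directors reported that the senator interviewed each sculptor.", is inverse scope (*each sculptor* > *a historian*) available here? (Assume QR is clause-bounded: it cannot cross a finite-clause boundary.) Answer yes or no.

No

The target quantifier *each sculptor* is part of the finite complement clause *that the senator interviewed each sculptor*.
QR is clause-bounded, so the finite complement is a scope island for the embedded quantifier.
There is no licit LF on which *each sculptor* c-commands *a historian*.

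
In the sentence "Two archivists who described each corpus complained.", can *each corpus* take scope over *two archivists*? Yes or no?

The DP *each corpus* is contained in the relative clause *who described each corpus*.
Relative clauses are scope islands: a quantifier cannot QR out of a relative clause to take scope in the matrix clause.
Hence only narrow scope for *each corpus* (under *two archivists*) survives.

No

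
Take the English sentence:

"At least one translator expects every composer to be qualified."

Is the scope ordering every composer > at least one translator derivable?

Yes

*every composer* is an ECM subject; ECM complements are not islands, and the embedded quantifier may take matrix scope.
Since no island is crossed, the inverse ordering is licensed alongside surface scope.
So *every composer* > *at least one translator* is among the available readings.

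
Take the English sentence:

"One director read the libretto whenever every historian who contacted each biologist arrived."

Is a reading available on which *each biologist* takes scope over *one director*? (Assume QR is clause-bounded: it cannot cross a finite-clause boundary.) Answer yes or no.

No

The DP *each biologist* is contained in the relative clause *who contacted each biologist*, which is itself inside the adjunct *whenever every historian who contacted each biologist arrived*.
Nested islands: the RC island is itself inside an adjunct island, so wide scope is doubly excluded.
Hence only narrow scope for *each biologist* (under *one director*) survives.
(Only the surface reading survives: one fixed director with respect to all the relevant biologists.)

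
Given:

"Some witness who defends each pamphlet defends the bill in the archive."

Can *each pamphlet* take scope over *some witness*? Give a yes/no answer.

No

*each pamphlet* sits inside the relative clause *who defends each pamphlet*.
The relative clause forms an island for QR, so the quantifier is confined to the head noun's restrictor.
So *each pamphlet* cannot raise to a position above *some witness*.
(Only the surface reading survives: one fixed witness with respect to all the relevant pamphlets.)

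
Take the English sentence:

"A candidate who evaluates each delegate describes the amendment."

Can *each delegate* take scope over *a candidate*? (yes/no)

No

*each delegate* sits inside the relative clause *who evaluates each delegate*.
QR out of a relative clause is ruled out by the relative-clause island constraint.
*each delegate* is confined to the island and cannot take scope over *a candidate*.
(Only the surface reading survives: one fixed candidate with respect to all the relevant delegates.)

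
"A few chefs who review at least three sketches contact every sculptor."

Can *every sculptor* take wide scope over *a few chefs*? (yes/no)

The relative clause *who review at least three sketches* modifies *a few chefs*, but *every sculptor* is not inside that relative clause — it is an argument of the matrix verb.
Since no island is crossed, the inverse ordering is licensed alongside surface scope.

Yes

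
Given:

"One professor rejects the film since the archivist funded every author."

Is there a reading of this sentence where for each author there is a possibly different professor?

The paraphrase describes the scope ordering *every author* > *one professor*.
The target quantifier *every author* is part of the adjunct clause *since the archivist funded every author*.
Adverbial clauses are not L-marked, so they are barriers for QR — the quantifier cannot escape the adjunct.
Hence only narrow scope for *every author* (under *one professor*) survives.
(Only the surface reading survives: one fixed professor with respect to all the relevant authors.)

No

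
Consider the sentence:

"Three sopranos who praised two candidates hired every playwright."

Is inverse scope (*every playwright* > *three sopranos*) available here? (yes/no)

Yes

The RC *who praised two candidates* is an island, but *every playwright* is not inside it — it is the matrix object, a clausemate of *three sopranos*.
Nothing blocks QR of the lower DP to a position above the higher one, so inverse scope is available.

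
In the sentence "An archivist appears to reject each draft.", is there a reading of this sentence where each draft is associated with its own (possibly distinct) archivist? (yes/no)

Yes

That reading corresponds to *each draft* > *an archivist*.
Infinitival complements of raising predicates do not block QR; *each draft* and *an archivist* are effectively clausemates.
QR within a single clause is free, so the lower quantifier may take scope over the higher one.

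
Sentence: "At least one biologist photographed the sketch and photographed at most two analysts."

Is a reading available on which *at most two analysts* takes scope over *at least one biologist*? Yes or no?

*at most two analysts* is embedded in one conjunct of the coordinate structure (*photographed at most two analysts*).
Asymmetric QR out of one conjunct violates the Coordinate Structure Constraint.
Hence only narrow scope for *at most two analysts* (under *at least one biologist*) survives.

No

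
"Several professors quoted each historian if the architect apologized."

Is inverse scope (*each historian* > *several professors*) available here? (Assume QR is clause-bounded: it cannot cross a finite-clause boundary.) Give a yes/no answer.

Yes

*each historian* is a matrix argument; the adjunct is an island but the target quantifier is outside it.
With no island boundary between them, the object can take inverse scope over the subject via ordinary QR within the clause.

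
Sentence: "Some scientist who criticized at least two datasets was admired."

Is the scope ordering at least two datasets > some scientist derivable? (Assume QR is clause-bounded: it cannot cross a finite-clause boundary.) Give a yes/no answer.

Structurally, *at least two datasets* is inside the relative clause *who criticized at least two datasets*.
Quantifiers inside a relative clause are trapped there; the RC boundary blocks QR.
*at least two datasets* is confined to the island and cannot take scope over *some scientist*.

No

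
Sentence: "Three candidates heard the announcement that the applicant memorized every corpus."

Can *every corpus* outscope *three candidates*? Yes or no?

No

The DP *every corpus* is contained in the complex NP *the announcement that the applicant memorized every corpus*.
Since the clause is the complement of a nominal head, the CNPC blocks scope extraction.
Hence only narrow scope for *every corpus* (under *three candidates*) survives.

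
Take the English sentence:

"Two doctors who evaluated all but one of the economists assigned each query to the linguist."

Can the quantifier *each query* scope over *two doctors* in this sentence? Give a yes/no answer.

Yes

The relative clause *who evaluated all but one of the economists* modifies *two doctors*, but *each query* is not inside that relative clause — it is an argument of the matrix verb.
QR within a single clause is free, so the lower quantifier may take scope over the higher one.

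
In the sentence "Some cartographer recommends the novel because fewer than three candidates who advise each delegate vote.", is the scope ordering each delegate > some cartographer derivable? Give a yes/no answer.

No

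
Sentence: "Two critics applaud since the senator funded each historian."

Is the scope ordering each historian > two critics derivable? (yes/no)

The DP *each historian* is contained in the adjunct clause *since the senator funded each historian*.
Adjunct clauses are scope islands: a quantifier inside an adjunct cannot raise into the matrix clause.
*each historian* > *two critics* would require crossing that boundary, which is illicit.

No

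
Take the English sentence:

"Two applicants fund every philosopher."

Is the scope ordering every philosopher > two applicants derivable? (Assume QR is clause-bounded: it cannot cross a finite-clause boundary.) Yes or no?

*two applicants* and *every philosopher* are co-arguments of the matrix verb, with nothing but a clause-internal boundary between them.
No island intervenes, so both surface and inverse scope are derivable.

Yes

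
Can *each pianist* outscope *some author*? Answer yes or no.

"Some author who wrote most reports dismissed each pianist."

Yes

Although the sentence contains a relative clause (*who wrote most reports*), *each pianist* is outside it, in the matrix VP.
With no island boundary between them, the object can take inverse scope over the subject via ordinary QR within the clause.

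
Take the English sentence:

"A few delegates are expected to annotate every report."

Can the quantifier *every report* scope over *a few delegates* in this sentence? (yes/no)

*every report* is inside a raising infinitive, which is transparent to QR (no CP barrier), so it behaves as a matrix argument.
QR within a single clause is free, so the lower quantifier may take scope over the higher one.

Yes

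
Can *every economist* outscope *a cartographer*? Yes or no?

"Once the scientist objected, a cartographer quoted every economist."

Yes

*every economist* is a matrix argument; the adjunct is an island but the target quantifier is outside it.
Clause-internal QR can adjoin the lower DP above the subject, yielding the inverse reading.
So *every economist* > *a cartographer* is among the available readings.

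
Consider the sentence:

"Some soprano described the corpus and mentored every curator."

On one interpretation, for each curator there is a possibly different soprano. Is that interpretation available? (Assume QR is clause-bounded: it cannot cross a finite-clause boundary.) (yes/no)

No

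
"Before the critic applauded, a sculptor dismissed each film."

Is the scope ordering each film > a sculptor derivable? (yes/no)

Yes

*each film* is a matrix argument; the adjunct is an island but the target quantifier is outside it.
Ordinary QR to a clause-peripheral position gives the wide-scope LF for the lower DP.
So *each film* > *a sculptor* is among the available readings.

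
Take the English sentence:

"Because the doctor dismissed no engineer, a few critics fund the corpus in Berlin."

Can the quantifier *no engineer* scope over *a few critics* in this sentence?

No

*no engineer* occurs within the adjunct clause *because the doctor dismissed no engineer*.
Adverbial clauses are not L-marked, so they are barriers for QR — the quantifier cannot escape the adjunct.
The ordering *no engineer* > *a few critics* is therefore underivable.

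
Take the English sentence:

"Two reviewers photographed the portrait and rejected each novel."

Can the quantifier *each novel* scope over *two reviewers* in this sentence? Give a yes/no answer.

*each novel* is embedded in one conjunct of the coordinate structure (*rejected each novel*).
The Coordinate Structure Constraint blocks movement (including QR) out of a single conjunct.
*each novel* is confined to the island and cannot take scope over *two reviewers*.

No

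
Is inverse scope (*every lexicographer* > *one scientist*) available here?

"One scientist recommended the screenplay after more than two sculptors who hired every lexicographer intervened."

*every lexicographer* occurs within the relative clause *who hired every lexicographer*, which is itself inside the adjunct *after more than two sculptors who hired every lexicographer intervened*.
Even if one barrier were somehow void, the other would still block QR.
*every lexicographer* is confined to the island and cannot take scope over *one scientist*.
(Only the surface reading survives: one fixed scientist with respect to all the relevant lexicographers.)

No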